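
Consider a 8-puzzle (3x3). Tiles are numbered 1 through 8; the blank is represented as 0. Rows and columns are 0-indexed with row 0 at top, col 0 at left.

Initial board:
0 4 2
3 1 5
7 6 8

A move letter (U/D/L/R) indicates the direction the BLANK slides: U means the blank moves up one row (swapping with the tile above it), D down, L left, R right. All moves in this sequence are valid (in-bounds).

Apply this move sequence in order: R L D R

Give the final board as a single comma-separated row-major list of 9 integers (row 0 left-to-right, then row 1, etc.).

After move 1 (R):
4 0 2
3 1 5
7 6 8

After move 2 (L):
0 4 2
3 1 5
7 6 8

After move 3 (D):
3 4 2
0 1 5
7 6 8

After move 4 (R):
3 4 2
1 0 5
7 6 8

Answer: 3, 4, 2, 1, 0, 5, 7, 6, 8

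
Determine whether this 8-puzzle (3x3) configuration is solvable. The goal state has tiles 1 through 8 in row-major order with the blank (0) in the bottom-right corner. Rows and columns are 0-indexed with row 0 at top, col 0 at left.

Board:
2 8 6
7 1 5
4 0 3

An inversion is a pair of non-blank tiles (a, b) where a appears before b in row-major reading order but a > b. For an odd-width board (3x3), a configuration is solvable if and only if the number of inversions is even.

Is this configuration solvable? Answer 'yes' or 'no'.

Answer: yes

Derivation:
Inversions (pairs i<j in row-major order where tile[i] > tile[j] > 0): 18
18 is even, so the puzzle is solvable.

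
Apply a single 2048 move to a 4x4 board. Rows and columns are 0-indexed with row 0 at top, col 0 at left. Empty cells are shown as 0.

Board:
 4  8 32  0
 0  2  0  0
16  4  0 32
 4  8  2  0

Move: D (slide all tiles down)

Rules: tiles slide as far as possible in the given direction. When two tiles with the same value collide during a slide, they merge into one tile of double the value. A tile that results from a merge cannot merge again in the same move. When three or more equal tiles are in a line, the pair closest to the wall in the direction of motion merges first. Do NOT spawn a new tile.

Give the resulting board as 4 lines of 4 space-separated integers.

Slide down:
col 0: [4, 0, 16, 4] -> [0, 4, 16, 4]
col 1: [8, 2, 4, 8] -> [8, 2, 4, 8]
col 2: [32, 0, 0, 2] -> [0, 0, 32, 2]
col 3: [0, 0, 32, 0] -> [0, 0, 0, 32]

Answer:  0  8  0  0
 4  2  0  0
16  4 32  0
 4  8  2 32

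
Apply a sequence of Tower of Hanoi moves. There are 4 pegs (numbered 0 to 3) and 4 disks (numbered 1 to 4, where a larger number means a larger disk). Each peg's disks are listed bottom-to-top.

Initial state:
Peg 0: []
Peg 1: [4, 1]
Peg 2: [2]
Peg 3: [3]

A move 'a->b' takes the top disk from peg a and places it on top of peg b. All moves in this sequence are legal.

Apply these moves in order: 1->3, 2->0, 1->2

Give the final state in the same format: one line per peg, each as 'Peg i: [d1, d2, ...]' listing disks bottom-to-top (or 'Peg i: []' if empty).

Answer: Peg 0: [2]
Peg 1: []
Peg 2: [4]
Peg 3: [3, 1]

Derivation:
After move 1 (1->3):
Peg 0: []
Peg 1: [4]
Peg 2: [2]
Peg 3: [3, 1]

After move 2 (2->0):
Peg 0: [2]
Peg 1: [4]
Peg 2: []
Peg 3: [3, 1]

After move 3 (1->2):
Peg 0: [2]
Peg 1: []
Peg 2: [4]
Peg 3: [3, 1]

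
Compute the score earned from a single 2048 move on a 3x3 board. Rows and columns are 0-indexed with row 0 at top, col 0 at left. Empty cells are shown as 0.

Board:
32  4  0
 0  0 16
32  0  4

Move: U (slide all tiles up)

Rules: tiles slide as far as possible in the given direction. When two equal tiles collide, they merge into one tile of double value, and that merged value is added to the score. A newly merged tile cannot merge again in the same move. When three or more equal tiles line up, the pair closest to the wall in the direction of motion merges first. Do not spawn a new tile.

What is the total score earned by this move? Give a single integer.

Slide up:
col 0: [32, 0, 32] -> [64, 0, 0]  score +64 (running 64)
col 1: [4, 0, 0] -> [4, 0, 0]  score +0 (running 64)
col 2: [0, 16, 4] -> [16, 4, 0]  score +0 (running 64)
Board after move:
64  4 16
 0  0  4
 0  0  0

Answer: 64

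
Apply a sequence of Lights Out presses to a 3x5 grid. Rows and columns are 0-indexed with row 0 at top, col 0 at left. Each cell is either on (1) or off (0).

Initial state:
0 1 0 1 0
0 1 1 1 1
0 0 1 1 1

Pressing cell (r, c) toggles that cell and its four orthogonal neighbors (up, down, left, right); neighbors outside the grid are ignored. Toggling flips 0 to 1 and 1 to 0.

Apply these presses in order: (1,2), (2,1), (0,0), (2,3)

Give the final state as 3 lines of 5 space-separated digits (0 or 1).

Answer: 1 0 1 1 0
1 1 0 1 1
1 1 0 0 0

Derivation:
After press 1 at (1,2):
0 1 1 1 0
0 0 0 0 1
0 0 0 1 1

After press 2 at (2,1):
0 1 1 1 0
0 1 0 0 1
1 1 1 1 1

After press 3 at (0,0):
1 0 1 1 0
1 1 0 0 1
1 1 1 1 1

After press 4 at (2,3):
1 0 1 1 0
1 1 0 1 1
1 1 0 0 0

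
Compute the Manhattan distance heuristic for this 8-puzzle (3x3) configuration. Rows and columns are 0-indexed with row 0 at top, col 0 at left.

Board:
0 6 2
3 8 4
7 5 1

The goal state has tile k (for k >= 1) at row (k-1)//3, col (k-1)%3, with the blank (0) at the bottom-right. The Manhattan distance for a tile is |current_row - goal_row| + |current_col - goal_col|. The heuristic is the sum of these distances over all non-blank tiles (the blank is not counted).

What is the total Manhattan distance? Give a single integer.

Answer: 14

Derivation:
Tile 6: at (0,1), goal (1,2), distance |0-1|+|1-2| = 2
Tile 2: at (0,2), goal (0,1), distance |0-0|+|2-1| = 1
Tile 3: at (1,0), goal (0,2), distance |1-0|+|0-2| = 3
Tile 8: at (1,1), goal (2,1), distance |1-2|+|1-1| = 1
Tile 4: at (1,2), goal (1,0), distance |1-1|+|2-0| = 2
Tile 7: at (2,0), goal (2,0), distance |2-2|+|0-0| = 0
Tile 5: at (2,1), goal (1,1), distance |2-1|+|1-1| = 1
Tile 1: at (2,2), goal (0,0), distance |2-0|+|2-0| = 4
Sum: 2 + 1 + 3 + 1 + 2 + 0 + 1 + 4 = 14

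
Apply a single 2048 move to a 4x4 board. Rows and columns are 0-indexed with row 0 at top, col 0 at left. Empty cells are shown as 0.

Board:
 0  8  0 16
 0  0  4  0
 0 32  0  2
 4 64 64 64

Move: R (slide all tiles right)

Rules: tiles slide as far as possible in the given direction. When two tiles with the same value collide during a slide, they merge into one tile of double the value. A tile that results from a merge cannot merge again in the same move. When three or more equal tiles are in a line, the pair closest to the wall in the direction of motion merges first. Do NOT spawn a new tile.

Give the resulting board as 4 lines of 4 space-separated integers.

Answer:   0   0   8  16
  0   0   0   4
  0   0  32   2
  0   4  64 128

Derivation:
Slide right:
row 0: [0, 8, 0, 16] -> [0, 0, 8, 16]
row 1: [0, 0, 4, 0] -> [0, 0, 0, 4]
row 2: [0, 32, 0, 2] -> [0, 0, 32, 2]
row 3: [4, 64, 64, 64] -> [0, 4, 64, 128]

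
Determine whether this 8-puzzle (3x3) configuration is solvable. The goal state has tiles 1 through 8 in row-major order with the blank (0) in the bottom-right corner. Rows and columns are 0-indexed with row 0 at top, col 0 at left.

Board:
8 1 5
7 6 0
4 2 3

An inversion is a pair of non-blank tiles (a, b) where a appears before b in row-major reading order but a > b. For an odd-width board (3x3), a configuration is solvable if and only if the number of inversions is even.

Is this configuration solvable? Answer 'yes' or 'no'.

Answer: no

Derivation:
Inversions (pairs i<j in row-major order where tile[i] > tile[j] > 0): 19
19 is odd, so the puzzle is not solvable.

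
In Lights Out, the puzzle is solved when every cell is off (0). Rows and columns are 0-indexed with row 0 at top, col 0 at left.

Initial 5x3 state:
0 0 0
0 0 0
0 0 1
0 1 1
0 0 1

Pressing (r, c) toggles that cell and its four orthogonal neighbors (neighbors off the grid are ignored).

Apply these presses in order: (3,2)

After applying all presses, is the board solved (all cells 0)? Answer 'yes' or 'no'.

Answer: yes

Derivation:
After press 1 at (3,2):
0 0 0
0 0 0
0 0 0
0 0 0
0 0 0

Lights still on: 0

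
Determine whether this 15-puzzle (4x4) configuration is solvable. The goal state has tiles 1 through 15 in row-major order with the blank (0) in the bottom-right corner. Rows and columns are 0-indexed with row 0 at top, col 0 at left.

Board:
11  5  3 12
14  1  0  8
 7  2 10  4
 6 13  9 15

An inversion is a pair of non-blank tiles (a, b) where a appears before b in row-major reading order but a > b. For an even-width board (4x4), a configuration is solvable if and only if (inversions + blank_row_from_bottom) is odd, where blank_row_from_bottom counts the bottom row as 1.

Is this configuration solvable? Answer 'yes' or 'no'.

Answer: yes

Derivation:
Inversions: 44
Blank is in row 1 (0-indexed from top), which is row 3 counting from the bottom (bottom = 1).
44 + 3 = 47, which is odd, so the puzzle is solvable.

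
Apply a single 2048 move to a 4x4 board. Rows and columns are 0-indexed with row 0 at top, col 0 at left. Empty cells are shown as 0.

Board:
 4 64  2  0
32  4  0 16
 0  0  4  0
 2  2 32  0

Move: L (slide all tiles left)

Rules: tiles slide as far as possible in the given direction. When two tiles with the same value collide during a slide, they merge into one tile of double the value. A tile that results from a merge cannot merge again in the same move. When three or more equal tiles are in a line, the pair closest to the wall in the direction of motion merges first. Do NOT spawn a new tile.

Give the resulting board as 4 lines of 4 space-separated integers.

Slide left:
row 0: [4, 64, 2, 0] -> [4, 64, 2, 0]
row 1: [32, 4, 0, 16] -> [32, 4, 16, 0]
row 2: [0, 0, 4, 0] -> [4, 0, 0, 0]
row 3: [2, 2, 32, 0] -> [4, 32, 0, 0]

Answer:  4 64  2  0
32  4 16  0
 4  0  0  0
 4 32  0  0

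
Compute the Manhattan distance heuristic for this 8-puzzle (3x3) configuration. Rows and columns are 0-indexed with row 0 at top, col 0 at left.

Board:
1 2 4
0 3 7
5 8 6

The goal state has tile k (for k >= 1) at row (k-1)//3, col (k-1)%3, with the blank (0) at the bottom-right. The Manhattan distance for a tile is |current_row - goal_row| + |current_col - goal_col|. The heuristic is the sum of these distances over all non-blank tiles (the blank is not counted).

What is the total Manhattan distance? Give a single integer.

Answer: 11

Derivation:
Tile 1: (0,0)->(0,0) = 0
Tile 2: (0,1)->(0,1) = 0
Tile 4: (0,2)->(1,0) = 3
Tile 3: (1,1)->(0,2) = 2
Tile 7: (1,2)->(2,0) = 3
Tile 5: (2,0)->(1,1) = 2
Tile 8: (2,1)->(2,1) = 0
Tile 6: (2,2)->(1,2) = 1
Sum: 0 + 0 + 3 + 2 + 3 + 2 + 0 + 1 = 11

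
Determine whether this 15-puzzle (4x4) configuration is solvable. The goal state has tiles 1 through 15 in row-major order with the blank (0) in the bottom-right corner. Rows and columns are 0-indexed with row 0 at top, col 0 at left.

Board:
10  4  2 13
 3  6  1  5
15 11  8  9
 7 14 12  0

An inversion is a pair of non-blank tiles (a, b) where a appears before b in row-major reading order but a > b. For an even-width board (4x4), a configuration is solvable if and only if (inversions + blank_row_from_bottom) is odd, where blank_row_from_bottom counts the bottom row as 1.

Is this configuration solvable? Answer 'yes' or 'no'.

Inversions: 37
Blank is in row 3 (0-indexed from top), which is row 1 counting from the bottom (bottom = 1).
37 + 1 = 38, which is even, so the puzzle is not solvable.

Answer: no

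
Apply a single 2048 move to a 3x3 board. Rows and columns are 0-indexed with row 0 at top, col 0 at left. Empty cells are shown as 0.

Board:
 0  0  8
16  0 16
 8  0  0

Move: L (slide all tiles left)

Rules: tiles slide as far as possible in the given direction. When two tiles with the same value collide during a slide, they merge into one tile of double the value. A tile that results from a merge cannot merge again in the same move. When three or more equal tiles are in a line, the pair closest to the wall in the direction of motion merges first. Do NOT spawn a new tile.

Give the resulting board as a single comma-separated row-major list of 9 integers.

Slide left:
row 0: [0, 0, 8] -> [8, 0, 0]
row 1: [16, 0, 16] -> [32, 0, 0]
row 2: [8, 0, 0] -> [8, 0, 0]

Answer: 8, 0, 0, 32, 0, 0, 8, 0, 0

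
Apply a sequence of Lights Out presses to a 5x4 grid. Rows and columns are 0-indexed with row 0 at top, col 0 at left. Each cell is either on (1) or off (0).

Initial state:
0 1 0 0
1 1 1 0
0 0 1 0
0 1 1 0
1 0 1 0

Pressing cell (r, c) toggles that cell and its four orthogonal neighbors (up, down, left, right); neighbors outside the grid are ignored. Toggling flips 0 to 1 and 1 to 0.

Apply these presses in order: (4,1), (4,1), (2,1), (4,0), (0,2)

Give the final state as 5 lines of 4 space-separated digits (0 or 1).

Answer: 0 0 1 1
1 0 0 0
1 1 0 0
1 0 1 0
0 1 1 0

Derivation:
After press 1 at (4,1):
0 1 0 0
1 1 1 0
0 0 1 0
0 0 1 0
0 1 0 0

After press 2 at (4,1):
0 1 0 0
1 1 1 0
0 0 1 0
0 1 1 0
1 0 1 0

After press 3 at (2,1):
0 1 0 0
1 0 1 0
1 1 0 0
0 0 1 0
1 0 1 0

After press 4 at (4,0):
0 1 0 0
1 0 1 0
1 1 0 0
1 0 1 0
0 1 1 0

After press 5 at (0,2):
0 0 1 1
1 0 0 0
1 1 0 0
1 0 1 0
0 1 1 0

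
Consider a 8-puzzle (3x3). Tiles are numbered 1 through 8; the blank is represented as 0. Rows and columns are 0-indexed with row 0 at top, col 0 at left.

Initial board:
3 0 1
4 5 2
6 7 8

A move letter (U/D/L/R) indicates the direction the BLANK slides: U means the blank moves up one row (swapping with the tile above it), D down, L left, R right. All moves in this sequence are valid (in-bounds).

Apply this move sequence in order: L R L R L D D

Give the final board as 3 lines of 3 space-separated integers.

After move 1 (L):
0 3 1
4 5 2
6 7 8

After move 2 (R):
3 0 1
4 5 2
6 7 8

After move 3 (L):
0 3 1
4 5 2
6 7 8

After move 4 (R):
3 0 1
4 5 2
6 7 8

After move 5 (L):
0 3 1
4 5 2
6 7 8

After move 6 (D):
4 3 1
0 5 2
6 7 8

After move 7 (D):
4 3 1
6 5 2
0 7 8

Answer: 4 3 1
6 5 2
0 7 8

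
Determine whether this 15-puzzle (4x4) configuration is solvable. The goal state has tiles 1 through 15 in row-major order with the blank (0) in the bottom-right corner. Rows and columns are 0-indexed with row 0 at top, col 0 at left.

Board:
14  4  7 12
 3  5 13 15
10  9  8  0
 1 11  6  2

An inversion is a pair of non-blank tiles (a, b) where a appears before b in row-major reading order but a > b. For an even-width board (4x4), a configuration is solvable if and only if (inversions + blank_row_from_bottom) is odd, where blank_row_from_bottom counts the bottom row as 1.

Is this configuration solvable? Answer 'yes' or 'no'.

Inversions: 63
Blank is in row 2 (0-indexed from top), which is row 2 counting from the bottom (bottom = 1).
63 + 2 = 65, which is odd, so the puzzle is solvable.

Answer: yes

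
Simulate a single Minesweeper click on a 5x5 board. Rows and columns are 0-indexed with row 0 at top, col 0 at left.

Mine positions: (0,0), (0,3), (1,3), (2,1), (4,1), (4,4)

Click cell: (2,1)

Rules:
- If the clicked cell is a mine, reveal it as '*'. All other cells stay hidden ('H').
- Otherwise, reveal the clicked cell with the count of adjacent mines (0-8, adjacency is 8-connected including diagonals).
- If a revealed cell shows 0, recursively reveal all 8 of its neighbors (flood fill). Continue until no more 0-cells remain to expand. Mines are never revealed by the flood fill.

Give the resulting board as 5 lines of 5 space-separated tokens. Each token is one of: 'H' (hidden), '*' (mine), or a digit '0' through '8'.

H H H H H
H H H H H
H * H H H
H H H H H
H H H H H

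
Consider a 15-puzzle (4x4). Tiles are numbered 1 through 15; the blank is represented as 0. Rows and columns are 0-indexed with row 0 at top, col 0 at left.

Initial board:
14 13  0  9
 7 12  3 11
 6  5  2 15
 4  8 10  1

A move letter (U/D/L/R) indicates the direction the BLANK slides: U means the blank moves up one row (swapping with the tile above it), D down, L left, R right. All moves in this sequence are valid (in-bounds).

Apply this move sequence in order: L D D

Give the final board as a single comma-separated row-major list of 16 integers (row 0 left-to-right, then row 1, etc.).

After move 1 (L):
14  0 13  9
 7 12  3 11
 6  5  2 15
 4  8 10  1

After move 2 (D):
14 12 13  9
 7  0  3 11
 6  5  2 15
 4  8 10  1

After move 3 (D):
14 12 13  9
 7  5  3 11
 6  0  2 15
 4  8 10  1

Answer: 14, 12, 13, 9, 7, 5, 3, 11, 6, 0, 2, 15, 4, 8, 10, 1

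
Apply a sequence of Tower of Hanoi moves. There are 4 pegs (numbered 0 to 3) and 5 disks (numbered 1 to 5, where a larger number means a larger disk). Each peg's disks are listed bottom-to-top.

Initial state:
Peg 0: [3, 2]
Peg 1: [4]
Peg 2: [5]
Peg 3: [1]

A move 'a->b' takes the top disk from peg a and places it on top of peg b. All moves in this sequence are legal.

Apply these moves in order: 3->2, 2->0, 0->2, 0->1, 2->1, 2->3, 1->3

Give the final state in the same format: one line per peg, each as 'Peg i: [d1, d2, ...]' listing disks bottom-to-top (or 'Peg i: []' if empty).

After move 1 (3->2):
Peg 0: [3, 2]
Peg 1: [4]
Peg 2: [5, 1]
Peg 3: []

After move 2 (2->0):
Peg 0: [3, 2, 1]
Peg 1: [4]
Peg 2: [5]
Peg 3: []

After move 3 (0->2):
Peg 0: [3, 2]
Peg 1: [4]
Peg 2: [5, 1]
Peg 3: []

After move 4 (0->1):
Peg 0: [3]
Peg 1: [4, 2]
Peg 2: [5, 1]
Peg 3: []

After move 5 (2->1):
Peg 0: [3]
Peg 1: [4, 2, 1]
Peg 2: [5]
Peg 3: []

After move 6 (2->3):
Peg 0: [3]
Peg 1: [4, 2, 1]
Peg 2: []
Peg 3: [5]

After move 7 (1->3):
Peg 0: [3]
Peg 1: [4, 2]
Peg 2: []
Peg 3: [5, 1]

Answer: Peg 0: [3]
Peg 1: [4, 2]
Peg 2: []
Peg 3: [5, 1]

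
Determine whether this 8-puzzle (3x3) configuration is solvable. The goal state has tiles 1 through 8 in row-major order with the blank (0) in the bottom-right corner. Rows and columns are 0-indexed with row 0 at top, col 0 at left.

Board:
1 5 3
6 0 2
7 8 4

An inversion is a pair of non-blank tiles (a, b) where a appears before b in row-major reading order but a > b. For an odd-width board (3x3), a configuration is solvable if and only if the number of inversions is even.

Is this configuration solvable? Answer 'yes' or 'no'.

Answer: yes

Derivation:
Inversions (pairs i<j in row-major order where tile[i] > tile[j] > 0): 8
8 is even, so the puzzle is solvable.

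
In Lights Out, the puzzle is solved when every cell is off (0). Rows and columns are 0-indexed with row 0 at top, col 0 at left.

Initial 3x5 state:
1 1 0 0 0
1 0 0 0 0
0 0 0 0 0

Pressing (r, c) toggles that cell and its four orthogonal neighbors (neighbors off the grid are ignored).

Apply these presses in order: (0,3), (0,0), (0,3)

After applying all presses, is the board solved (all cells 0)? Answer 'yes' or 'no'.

After press 1 at (0,3):
1 1 1 1 1
1 0 0 1 0
0 0 0 0 0

After press 2 at (0,0):
0 0 1 1 1
0 0 0 1 0
0 0 0 0 0

After press 3 at (0,3):
0 0 0 0 0
0 0 0 0 0
0 0 0 0 0

Lights still on: 0

Answer: yes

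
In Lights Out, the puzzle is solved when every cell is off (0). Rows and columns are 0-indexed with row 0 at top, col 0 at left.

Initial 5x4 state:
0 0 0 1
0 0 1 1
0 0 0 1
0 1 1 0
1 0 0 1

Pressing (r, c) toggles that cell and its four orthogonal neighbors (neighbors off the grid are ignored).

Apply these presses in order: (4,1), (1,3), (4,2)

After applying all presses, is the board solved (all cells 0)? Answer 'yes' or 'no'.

Answer: yes

Derivation:
After press 1 at (4,1):
0 0 0 1
0 0 1 1
0 0 0 1
0 0 1 0
0 1 1 1

After press 2 at (1,3):
0 0 0 0
0 0 0 0
0 0 0 0
0 0 1 0
0 1 1 1

After press 3 at (4,2):
0 0 0 0
0 0 0 0
0 0 0 0
0 0 0 0
0 0 0 0

Lights still on: 0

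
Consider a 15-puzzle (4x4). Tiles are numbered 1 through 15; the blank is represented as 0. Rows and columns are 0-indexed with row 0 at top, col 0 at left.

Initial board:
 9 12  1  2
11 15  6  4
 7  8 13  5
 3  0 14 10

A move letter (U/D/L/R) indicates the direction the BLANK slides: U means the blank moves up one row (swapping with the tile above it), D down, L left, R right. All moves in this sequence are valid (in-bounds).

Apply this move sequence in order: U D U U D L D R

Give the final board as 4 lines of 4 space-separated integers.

Answer:  9 12  1  2
11 15  6  4
 3  7 13  5
 8  0 14 10

Derivation:
After move 1 (U):
 9 12  1  2
11 15  6  4
 7  0 13  5
 3  8 14 10

After move 2 (D):
 9 12  1  2
11 15  6  4
 7  8 13  5
 3  0 14 10

After move 3 (U):
 9 12  1  2
11 15  6  4
 7  0 13  5
 3  8 14 10

After move 4 (U):
 9 12  1  2
11  0  6  4
 7 15 13  5
 3  8 14 10

After move 5 (D):
 9 12  1  2
11 15  6  4
 7  0 13  5
 3  8 14 10

After move 6 (L):
 9 12  1  2
11 15  6  4
 0  7 13  5
 3  8 14 10

After move 7 (D):
 9 12  1  2
11 15  6  4
 3  7 13  5
 0  8 14 10

After move 8 (R):
 9 12  1  2
11 15  6  4
 3  7 13  5
 8  0 14 10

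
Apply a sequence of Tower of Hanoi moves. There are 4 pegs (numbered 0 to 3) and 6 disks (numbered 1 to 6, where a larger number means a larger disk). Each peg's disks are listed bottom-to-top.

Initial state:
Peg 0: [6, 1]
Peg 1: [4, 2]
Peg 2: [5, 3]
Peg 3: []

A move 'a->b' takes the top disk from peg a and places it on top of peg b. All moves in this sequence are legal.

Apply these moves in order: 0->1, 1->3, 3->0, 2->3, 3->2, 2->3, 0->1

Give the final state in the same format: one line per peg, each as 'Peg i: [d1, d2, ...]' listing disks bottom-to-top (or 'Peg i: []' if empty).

Answer: Peg 0: [6]
Peg 1: [4, 2, 1]
Peg 2: [5]
Peg 3: [3]

Derivation:
After move 1 (0->1):
Peg 0: [6]
Peg 1: [4, 2, 1]
Peg 2: [5, 3]
Peg 3: []

After move 2 (1->3):
Peg 0: [6]
Peg 1: [4, 2]
Peg 2: [5, 3]
Peg 3: [1]

After move 3 (3->0):
Peg 0: [6, 1]
Peg 1: [4, 2]
Peg 2: [5, 3]
Peg 3: []

After move 4 (2->3):
Peg 0: [6, 1]
Peg 1: [4, 2]
Peg 2: [5]
Peg 3: [3]

After move 5 (3->2):
Peg 0: [6, 1]
Peg 1: [4, 2]
Peg 2: [5, 3]
Peg 3: []

After move 6 (2->3):
Peg 0: [6, 1]
Peg 1: [4, 2]
Peg 2: [5]
Peg 3: [3]

After move 7 (0->1):
Peg 0: [6]
Peg 1: [4, 2, 1]
Peg 2: [5]
Peg 3: [3]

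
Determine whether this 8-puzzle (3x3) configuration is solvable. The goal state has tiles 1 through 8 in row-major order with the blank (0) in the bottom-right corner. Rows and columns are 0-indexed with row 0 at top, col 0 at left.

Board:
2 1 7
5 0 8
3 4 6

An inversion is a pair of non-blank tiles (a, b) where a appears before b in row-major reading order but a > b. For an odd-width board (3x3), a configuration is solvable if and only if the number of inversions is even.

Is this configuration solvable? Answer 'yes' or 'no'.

Answer: yes

Derivation:
Inversions (pairs i<j in row-major order where tile[i] > tile[j] > 0): 10
10 is even, so the puzzle is solvable.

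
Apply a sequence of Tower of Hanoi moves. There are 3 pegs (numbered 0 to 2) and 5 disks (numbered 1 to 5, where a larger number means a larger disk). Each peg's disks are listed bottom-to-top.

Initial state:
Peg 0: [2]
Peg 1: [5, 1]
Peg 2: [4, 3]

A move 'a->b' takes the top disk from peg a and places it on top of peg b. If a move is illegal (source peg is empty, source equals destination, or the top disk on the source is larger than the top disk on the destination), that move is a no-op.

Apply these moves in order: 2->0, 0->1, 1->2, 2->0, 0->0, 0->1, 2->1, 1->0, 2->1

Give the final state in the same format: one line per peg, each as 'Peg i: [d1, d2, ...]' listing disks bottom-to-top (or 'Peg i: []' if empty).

After move 1 (2->0):
Peg 0: [2]
Peg 1: [5, 1]
Peg 2: [4, 3]

After move 2 (0->1):
Peg 0: [2]
Peg 1: [5, 1]
Peg 2: [4, 3]

After move 3 (1->2):
Peg 0: [2]
Peg 1: [5]
Peg 2: [4, 3, 1]

After move 4 (2->0):
Peg 0: [2, 1]
Peg 1: [5]
Peg 2: [4, 3]

After move 5 (0->0):
Peg 0: [2, 1]
Peg 1: [5]
Peg 2: [4, 3]

After move 6 (0->1):
Peg 0: [2]
Peg 1: [5, 1]
Peg 2: [4, 3]

After move 7 (2->1):
Peg 0: [2]
Peg 1: [5, 1]
Peg 2: [4, 3]

After move 8 (1->0):
Peg 0: [2, 1]
Peg 1: [5]
Peg 2: [4, 3]

After move 9 (2->1):
Peg 0: [2, 1]
Peg 1: [5, 3]
Peg 2: [4]

Answer: Peg 0: [2, 1]
Peg 1: [5, 3]
Peg 2: [4]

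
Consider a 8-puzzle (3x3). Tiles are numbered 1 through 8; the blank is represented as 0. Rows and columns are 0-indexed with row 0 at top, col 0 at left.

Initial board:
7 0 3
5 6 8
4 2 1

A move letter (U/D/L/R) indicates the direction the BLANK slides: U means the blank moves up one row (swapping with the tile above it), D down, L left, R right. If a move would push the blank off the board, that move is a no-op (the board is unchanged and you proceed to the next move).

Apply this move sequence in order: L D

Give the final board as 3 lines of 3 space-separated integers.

Answer: 5 7 3
0 6 8
4 2 1

Derivation:
After move 1 (L):
0 7 3
5 6 8
4 2 1

After move 2 (D):
5 7 3
0 6 8
4 2 1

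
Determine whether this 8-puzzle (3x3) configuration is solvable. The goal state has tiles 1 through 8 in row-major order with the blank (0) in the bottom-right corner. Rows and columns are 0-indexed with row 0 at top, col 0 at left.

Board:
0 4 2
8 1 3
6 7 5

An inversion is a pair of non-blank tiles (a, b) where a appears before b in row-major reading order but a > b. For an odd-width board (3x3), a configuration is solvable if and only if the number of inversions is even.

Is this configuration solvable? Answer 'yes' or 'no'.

Answer: no

Derivation:
Inversions (pairs i<j in row-major order where tile[i] > tile[j] > 0): 11
11 is odd, so the puzzle is not solvable.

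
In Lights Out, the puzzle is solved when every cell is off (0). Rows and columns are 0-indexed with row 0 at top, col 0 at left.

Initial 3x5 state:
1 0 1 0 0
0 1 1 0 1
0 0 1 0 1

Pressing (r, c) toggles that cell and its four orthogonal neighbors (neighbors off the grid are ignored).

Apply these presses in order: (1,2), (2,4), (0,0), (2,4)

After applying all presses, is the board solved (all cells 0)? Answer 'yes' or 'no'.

Answer: no

Derivation:
After press 1 at (1,2):
1 0 0 0 0
0 0 0 1 1
0 0 0 0 1

After press 2 at (2,4):
1 0 0 0 0
0 0 0 1 0
0 0 0 1 0

After press 3 at (0,0):
0 1 0 0 0
1 0 0 1 0
0 0 0 1 0

After press 4 at (2,4):
0 1 0 0 0
1 0 0 1 1
0 0 0 0 1

Lights still on: 5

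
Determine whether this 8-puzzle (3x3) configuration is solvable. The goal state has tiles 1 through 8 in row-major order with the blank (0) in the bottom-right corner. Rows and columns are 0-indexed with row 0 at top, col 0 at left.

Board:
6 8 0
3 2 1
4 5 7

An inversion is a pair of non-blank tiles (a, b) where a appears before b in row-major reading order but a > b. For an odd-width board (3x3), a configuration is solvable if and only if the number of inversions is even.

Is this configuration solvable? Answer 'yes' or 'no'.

Answer: yes

Derivation:
Inversions (pairs i<j in row-major order where tile[i] > tile[j] > 0): 14
14 is even, so the puzzle is solvable.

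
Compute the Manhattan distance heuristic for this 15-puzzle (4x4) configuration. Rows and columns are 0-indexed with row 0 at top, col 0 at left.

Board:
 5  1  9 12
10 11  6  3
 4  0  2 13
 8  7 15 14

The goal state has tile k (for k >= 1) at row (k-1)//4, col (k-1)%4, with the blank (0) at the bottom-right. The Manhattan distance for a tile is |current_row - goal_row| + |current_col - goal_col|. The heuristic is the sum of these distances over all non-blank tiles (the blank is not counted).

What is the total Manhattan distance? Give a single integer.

Tile 5: at (0,0), goal (1,0), distance |0-1|+|0-0| = 1
Tile 1: at (0,1), goal (0,0), distance |0-0|+|1-0| = 1
Tile 9: at (0,2), goal (2,0), distance |0-2|+|2-0| = 4
Tile 12: at (0,3), goal (2,3), distance |0-2|+|3-3| = 2
Tile 10: at (1,0), goal (2,1), distance |1-2|+|0-1| = 2
Tile 11: at (1,1), goal (2,2), distance |1-2|+|1-2| = 2
Tile 6: at (1,2), goal (1,1), distance |1-1|+|2-1| = 1
Tile 3: at (1,3), goal (0,2), distance |1-0|+|3-2| = 2
Tile 4: at (2,0), goal (0,3), distance |2-0|+|0-3| = 5
Tile 2: at (2,2), goal (0,1), distance |2-0|+|2-1| = 3
Tile 13: at (2,3), goal (3,0), distance |2-3|+|3-0| = 4
Tile 8: at (3,0), goal (1,3), distance |3-1|+|0-3| = 5
Tile 7: at (3,1), goal (1,2), distance |3-1|+|1-2| = 3
Tile 15: at (3,2), goal (3,2), distance |3-3|+|2-2| = 0
Tile 14: at (3,3), goal (3,1), distance |3-3|+|3-1| = 2
Sum: 1 + 1 + 4 + 2 + 2 + 2 + 1 + 2 + 5 + 3 + 4 + 5 + 3 + 0 + 2 = 37

Answer: 37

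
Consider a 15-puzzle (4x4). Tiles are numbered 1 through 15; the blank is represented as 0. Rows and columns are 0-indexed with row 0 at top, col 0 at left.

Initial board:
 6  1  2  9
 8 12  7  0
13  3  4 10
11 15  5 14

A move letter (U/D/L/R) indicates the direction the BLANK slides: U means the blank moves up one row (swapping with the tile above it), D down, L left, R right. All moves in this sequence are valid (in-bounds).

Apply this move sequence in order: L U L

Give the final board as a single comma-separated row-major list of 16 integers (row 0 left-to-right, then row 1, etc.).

After move 1 (L):
 6  1  2  9
 8 12  0  7
13  3  4 10
11 15  5 14

After move 2 (U):
 6  1  0  9
 8 12  2  7
13  3  4 10
11 15  5 14

After move 3 (L):
 6  0  1  9
 8 12  2  7
13  3  4 10
11 15  5 14

Answer: 6, 0, 1, 9, 8, 12, 2, 7, 13, 3, 4, 10, 11, 15, 5, 14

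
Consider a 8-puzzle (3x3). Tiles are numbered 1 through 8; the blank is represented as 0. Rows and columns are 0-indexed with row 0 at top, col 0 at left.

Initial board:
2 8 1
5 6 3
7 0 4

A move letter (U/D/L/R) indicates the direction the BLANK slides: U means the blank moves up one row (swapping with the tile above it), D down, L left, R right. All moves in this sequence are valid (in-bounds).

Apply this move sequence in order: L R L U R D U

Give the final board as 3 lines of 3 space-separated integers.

After move 1 (L):
2 8 1
5 6 3
0 7 4

After move 2 (R):
2 8 1
5 6 3
7 0 4

After move 3 (L):
2 8 1
5 6 3
0 7 4

After move 4 (U):
2 8 1
0 6 3
5 7 4

After move 5 (R):
2 8 1
6 0 3
5 7 4

After move 6 (D):
2 8 1
6 7 3
5 0 4

After move 7 (U):
2 8 1
6 0 3
5 7 4

Answer: 2 8 1
6 0 3
5 7 4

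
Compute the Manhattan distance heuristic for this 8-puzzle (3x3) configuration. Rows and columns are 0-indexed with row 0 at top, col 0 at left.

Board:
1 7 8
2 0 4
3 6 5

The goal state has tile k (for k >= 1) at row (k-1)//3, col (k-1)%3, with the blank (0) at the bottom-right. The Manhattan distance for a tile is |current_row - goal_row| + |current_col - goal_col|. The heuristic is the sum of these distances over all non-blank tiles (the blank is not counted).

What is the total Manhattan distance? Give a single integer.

Tile 1: at (0,0), goal (0,0), distance |0-0|+|0-0| = 0
Tile 7: at (0,1), goal (2,0), distance |0-2|+|1-0| = 3
Tile 8: at (0,2), goal (2,1), distance |0-2|+|2-1| = 3
Tile 2: at (1,0), goal (0,1), distance |1-0|+|0-1| = 2
Tile 4: at (1,2), goal (1,0), distance |1-1|+|2-0| = 2
Tile 3: at (2,0), goal (0,2), distance |2-0|+|0-2| = 4
Tile 6: at (2,1), goal (1,2), distance |2-1|+|1-2| = 2
Tile 5: at (2,2), goal (1,1), distance |2-1|+|2-1| = 2
Sum: 0 + 3 + 3 + 2 + 2 + 4 + 2 + 2 = 18

Answer: 18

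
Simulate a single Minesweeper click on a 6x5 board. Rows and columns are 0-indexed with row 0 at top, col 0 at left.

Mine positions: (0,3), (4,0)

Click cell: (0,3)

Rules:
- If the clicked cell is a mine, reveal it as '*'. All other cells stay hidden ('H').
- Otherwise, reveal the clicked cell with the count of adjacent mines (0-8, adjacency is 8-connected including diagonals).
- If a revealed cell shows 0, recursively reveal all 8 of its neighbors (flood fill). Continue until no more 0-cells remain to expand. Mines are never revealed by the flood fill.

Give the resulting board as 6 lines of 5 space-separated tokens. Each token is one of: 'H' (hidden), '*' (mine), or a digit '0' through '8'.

H H H * H
H H H H H
H H H H H
H H H H H
H H H H H
H H H H H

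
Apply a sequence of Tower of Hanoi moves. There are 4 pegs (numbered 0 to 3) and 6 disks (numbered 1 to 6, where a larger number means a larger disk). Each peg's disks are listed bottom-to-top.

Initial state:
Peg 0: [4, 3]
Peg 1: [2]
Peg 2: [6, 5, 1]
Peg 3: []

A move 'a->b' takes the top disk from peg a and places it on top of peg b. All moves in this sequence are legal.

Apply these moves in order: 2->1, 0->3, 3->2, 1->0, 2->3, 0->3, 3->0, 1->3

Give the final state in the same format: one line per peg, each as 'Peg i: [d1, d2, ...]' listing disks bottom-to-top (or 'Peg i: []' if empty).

After move 1 (2->1):
Peg 0: [4, 3]
Peg 1: [2, 1]
Peg 2: [6, 5]
Peg 3: []

After move 2 (0->3):
Peg 0: [4]
Peg 1: [2, 1]
Peg 2: [6, 5]
Peg 3: [3]

After move 3 (3->2):
Peg 0: [4]
Peg 1: [2, 1]
Peg 2: [6, 5, 3]
Peg 3: []

After move 4 (1->0):
Peg 0: [4, 1]
Peg 1: [2]
Peg 2: [6, 5, 3]
Peg 3: []

After move 5 (2->3):
Peg 0: [4, 1]
Peg 1: [2]
Peg 2: [6, 5]
Peg 3: [3]

After move 6 (0->3):
Peg 0: [4]
Peg 1: [2]
Peg 2: [6, 5]
Peg 3: [3, 1]

After move 7 (3->0):
Peg 0: [4, 1]
Peg 1: [2]
Peg 2: [6, 5]
Peg 3: [3]

After move 8 (1->3):
Peg 0: [4, 1]
Peg 1: []
Peg 2: [6, 5]
Peg 3: [3, 2]

Answer: Peg 0: [4, 1]
Peg 1: []
Peg 2: [6, 5]
Peg 3: [3, 2]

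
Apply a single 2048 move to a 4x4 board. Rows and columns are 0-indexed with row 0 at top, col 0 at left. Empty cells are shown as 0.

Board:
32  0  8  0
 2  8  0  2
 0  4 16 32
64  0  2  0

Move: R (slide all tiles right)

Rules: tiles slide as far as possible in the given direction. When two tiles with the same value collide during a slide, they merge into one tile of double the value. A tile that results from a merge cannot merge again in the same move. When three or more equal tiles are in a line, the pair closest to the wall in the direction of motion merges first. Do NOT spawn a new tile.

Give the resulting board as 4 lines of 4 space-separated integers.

Answer:  0  0 32  8
 0  2  8  2
 0  4 16 32
 0  0 64  2

Derivation:
Slide right:
row 0: [32, 0, 8, 0] -> [0, 0, 32, 8]
row 1: [2, 8, 0, 2] -> [0, 2, 8, 2]
row 2: [0, 4, 16, 32] -> [0, 4, 16, 32]
row 3: [64, 0, 2, 0] -> [0, 0, 64, 2]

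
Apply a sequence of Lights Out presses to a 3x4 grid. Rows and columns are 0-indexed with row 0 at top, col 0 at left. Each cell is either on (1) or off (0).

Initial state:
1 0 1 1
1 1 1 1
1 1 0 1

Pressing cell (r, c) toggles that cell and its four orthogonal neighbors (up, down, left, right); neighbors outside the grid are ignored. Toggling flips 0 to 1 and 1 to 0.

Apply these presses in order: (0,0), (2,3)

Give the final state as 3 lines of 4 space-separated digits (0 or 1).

Answer: 0 1 1 1
0 1 1 0
1 1 1 0

Derivation:
After press 1 at (0,0):
0 1 1 1
0 1 1 1
1 1 0 1

After press 2 at (2,3):
0 1 1 1
0 1 1 0
1 1 1 0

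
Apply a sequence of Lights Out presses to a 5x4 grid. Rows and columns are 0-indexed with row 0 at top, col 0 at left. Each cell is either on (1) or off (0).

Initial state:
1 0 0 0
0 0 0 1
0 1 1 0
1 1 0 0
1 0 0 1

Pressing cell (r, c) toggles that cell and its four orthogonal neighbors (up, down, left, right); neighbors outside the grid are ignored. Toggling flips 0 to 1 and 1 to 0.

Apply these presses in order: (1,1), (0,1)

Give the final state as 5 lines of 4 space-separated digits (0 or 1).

Answer: 0 0 1 0
1 0 1 1
0 0 1 0
1 1 0 0
1 0 0 1

Derivation:
After press 1 at (1,1):
1 1 0 0
1 1 1 1
0 0 1 0
1 1 0 0
1 0 0 1

After press 2 at (0,1):
0 0 1 0
1 0 1 1
0 0 1 0
1 1 0 0
1 0 0 1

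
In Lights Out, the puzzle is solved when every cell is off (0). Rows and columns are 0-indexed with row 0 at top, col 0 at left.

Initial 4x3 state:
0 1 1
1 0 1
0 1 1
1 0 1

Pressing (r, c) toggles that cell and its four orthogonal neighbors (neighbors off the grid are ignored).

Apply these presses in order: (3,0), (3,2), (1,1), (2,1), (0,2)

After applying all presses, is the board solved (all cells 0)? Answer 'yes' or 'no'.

Answer: no

Derivation:
After press 1 at (3,0):
0 1 1
1 0 1
1 1 1
0 1 1

After press 2 at (3,2):
0 1 1
1 0 1
1 1 0
0 0 0

After press 3 at (1,1):
0 0 1
0 1 0
1 0 0
0 0 0

After press 4 at (2,1):
0 0 1
0 0 0
0 1 1
0 1 0

After press 5 at (0,2):
0 1 0
0 0 1
0 1 1
0 1 0

Lights still on: 5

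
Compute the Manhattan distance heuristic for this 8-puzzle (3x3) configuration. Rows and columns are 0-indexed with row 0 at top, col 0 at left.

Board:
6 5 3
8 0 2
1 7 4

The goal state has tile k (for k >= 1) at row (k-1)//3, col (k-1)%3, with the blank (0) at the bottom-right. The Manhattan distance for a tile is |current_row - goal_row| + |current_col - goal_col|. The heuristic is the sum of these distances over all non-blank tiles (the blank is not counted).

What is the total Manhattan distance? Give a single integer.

Tile 6: (0,0)->(1,2) = 3
Tile 5: (0,1)->(1,1) = 1
Tile 3: (0,2)->(0,2) = 0
Tile 8: (1,0)->(2,1) = 2
Tile 2: (1,2)->(0,1) = 2
Tile 1: (2,0)->(0,0) = 2
Tile 7: (2,1)->(2,0) = 1
Tile 4: (2,2)->(1,0) = 3
Sum: 3 + 1 + 0 + 2 + 2 + 2 + 1 + 3 = 14

Answer: 14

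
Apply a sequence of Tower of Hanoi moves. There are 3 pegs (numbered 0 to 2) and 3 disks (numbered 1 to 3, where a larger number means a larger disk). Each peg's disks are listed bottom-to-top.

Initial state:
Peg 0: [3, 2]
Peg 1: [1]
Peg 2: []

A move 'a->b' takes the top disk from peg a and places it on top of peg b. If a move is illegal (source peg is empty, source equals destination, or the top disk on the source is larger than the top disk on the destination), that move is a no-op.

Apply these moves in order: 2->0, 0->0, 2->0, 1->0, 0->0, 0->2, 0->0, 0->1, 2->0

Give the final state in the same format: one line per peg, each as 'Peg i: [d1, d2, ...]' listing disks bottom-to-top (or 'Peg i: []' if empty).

Answer: Peg 0: [3, 1]
Peg 1: [2]
Peg 2: []

Derivation:
After move 1 (2->0):
Peg 0: [3, 2]
Peg 1: [1]
Peg 2: []

After move 2 (0->0):
Peg 0: [3, 2]
Peg 1: [1]
Peg 2: []

After move 3 (2->0):
Peg 0: [3, 2]
Peg 1: [1]
Peg 2: []

After move 4 (1->0):
Peg 0: [3, 2, 1]
Peg 1: []
Peg 2: []

After move 5 (0->0):
Peg 0: [3, 2, 1]
Peg 1: []
Peg 2: []

After move 6 (0->2):
Peg 0: [3, 2]
Peg 1: []
Peg 2: [1]

After move 7 (0->0):
Peg 0: [3, 2]
Peg 1: []
Peg 2: [1]

After move 8 (0->1):
Peg 0: [3]
Peg 1: [2]
Peg 2: [1]

After move 9 (2->0):
Peg 0: [3, 1]
Peg 1: [2]
Peg 2: []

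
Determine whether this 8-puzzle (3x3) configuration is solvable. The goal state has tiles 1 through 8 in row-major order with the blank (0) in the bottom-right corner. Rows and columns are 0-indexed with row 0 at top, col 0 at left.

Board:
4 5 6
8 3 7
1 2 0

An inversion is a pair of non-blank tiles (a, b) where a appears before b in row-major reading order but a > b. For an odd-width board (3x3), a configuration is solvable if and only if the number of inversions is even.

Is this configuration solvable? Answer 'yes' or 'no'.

Inversions (pairs i<j in row-major order where tile[i] > tile[j] > 0): 17
17 is odd, so the puzzle is not solvable.

Answer: no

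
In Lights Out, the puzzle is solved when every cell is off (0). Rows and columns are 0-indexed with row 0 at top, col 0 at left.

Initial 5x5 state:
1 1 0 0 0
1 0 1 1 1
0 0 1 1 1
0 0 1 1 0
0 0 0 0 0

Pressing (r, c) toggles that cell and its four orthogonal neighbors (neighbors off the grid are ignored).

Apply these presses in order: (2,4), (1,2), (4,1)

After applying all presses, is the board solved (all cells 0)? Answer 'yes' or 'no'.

Answer: no

Derivation:
After press 1 at (2,4):
1 1 0 0 0
1 0 1 1 0
0 0 1 0 0
0 0 1 1 1
0 0 0 0 0

After press 2 at (1,2):
1 1 1 0 0
1 1 0 0 0
0 0 0 0 0
0 0 1 1 1
0 0 0 0 0

After press 3 at (4,1):
1 1 1 0 0
1 1 0 0 0
0 0 0 0 0
0 1 1 1 1
1 1 1 0 0

Lights still on: 12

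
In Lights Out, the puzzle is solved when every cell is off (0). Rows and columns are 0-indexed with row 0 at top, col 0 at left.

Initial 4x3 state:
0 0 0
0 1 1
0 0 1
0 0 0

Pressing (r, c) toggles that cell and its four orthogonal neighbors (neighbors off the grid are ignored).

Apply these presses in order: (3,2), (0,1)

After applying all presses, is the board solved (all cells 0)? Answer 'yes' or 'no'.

After press 1 at (3,2):
0 0 0
0 1 1
0 0 0
0 1 1

After press 2 at (0,1):
1 1 1
0 0 1
0 0 0
0 1 1

Lights still on: 6

Answer: no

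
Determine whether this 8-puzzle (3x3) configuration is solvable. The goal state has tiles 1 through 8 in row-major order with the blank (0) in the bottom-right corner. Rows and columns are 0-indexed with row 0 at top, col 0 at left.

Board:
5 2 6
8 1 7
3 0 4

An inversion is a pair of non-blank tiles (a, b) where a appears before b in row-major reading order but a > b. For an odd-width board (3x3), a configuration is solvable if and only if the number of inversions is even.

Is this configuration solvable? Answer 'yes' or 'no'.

Inversions (pairs i<j in row-major order where tile[i] > tile[j] > 0): 14
14 is even, so the puzzle is solvable.

Answer: yes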